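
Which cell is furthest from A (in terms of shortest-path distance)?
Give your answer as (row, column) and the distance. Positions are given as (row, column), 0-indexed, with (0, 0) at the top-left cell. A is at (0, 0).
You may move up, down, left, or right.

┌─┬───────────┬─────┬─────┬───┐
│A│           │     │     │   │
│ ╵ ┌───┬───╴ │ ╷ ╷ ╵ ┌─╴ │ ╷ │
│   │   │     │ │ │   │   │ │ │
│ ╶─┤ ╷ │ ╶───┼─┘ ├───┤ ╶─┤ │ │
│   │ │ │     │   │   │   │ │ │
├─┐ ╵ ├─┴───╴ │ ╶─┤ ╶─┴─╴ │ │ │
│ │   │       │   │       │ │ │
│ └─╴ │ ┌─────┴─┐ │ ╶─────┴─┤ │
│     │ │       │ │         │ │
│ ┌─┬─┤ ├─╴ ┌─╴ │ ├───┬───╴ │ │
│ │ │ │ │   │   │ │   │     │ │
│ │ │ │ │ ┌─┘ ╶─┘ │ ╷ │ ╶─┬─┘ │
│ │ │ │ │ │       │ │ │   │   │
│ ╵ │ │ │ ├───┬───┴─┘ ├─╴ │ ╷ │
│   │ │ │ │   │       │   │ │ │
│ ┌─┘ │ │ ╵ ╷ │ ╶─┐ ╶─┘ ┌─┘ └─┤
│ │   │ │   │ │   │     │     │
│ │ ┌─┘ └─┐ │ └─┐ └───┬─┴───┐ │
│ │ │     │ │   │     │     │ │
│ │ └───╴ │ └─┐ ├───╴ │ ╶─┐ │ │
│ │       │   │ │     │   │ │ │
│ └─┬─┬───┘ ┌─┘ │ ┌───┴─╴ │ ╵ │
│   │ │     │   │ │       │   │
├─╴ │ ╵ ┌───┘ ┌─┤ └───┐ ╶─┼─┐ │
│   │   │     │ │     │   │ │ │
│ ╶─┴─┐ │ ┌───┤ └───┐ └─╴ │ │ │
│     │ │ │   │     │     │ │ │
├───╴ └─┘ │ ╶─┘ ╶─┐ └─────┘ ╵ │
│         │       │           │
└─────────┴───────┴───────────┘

Computing BFS distances from A to all cells:
Furthest cell: (3, 13)
Distance: 134 steps

Path from A to the furthest cell:

┌─┬───────────┬─────┬─────┬───┐
│A│           │  ↱ ↓│↱ → ↓│↓ ↰│
│ ╵ ┌───┬───╴ │ ╷ ╷ ╵ ┌─╴ │ ╷ │
│↓  │   │     │ │↑│↳ ↑│↓ ↲│↓│↑│
│ ╶─┤ ╷ │ ╶───┼─┘ ├───┤ ╶─┤ │ │
│↳ ↓│ │ │     │↱ ↑│   │↳ ↓│↓│↑│
├─┐ ╵ ├─┴───╴ │ ╶─┤ ╶─┴─╴ │ │ │
│ │↳ ↓│       │↑ ↰│↓ ← ← ↲│B│↑│
│ └─╴ │ ┌─────┴─┐ │ ╶─────┴─┤ │
│↓ ← ↲│ │  ↱ → ↓│↑│↳ → → → ↓│↑│
│ ┌─┬─┤ ├─╴ ┌─╴ │ ├───┬───╴ │ │
│↓│ │ │ │↱ ↑│↓ ↲│↑│   │↓ ← ↲│↑│
│ │ │ │ │ ┌─┘ ╶─┘ │ ╷ │ ╶─┬─┘ │
│↓│ │ │ │↑│  ↳ → ↑│ │ │↳ ↓│↱ ↑│
│ ╵ │ │ │ ├───┬───┴─┘ ├─╴ │ ╷ │
│↓  │ │ │↑│↓ ↰│↓ ← ↰  │↓ ↲│↑│ │
│ ┌─┘ │ │ ╵ ╷ │ ╶─┐ ╶─┘ ┌─┘ └─┤
│↓│   │ │↑ ↲│↑│↳ ↓│↑ ← ↲│  ↑ ↰│
│ │ ┌─┘ └─┐ │ └─┐ └───┬─┴───┐ │
│↓│ │     │ │↑ ↰│↳ → ↓│↱ → ↓│↑│
│ │ └───╴ │ └─┐ ├───╴ │ ╶─┐ │ │
│↓│       │   │↑│↓ ← ↲│↑ ↰│↓│↑│
│ └─┬─┬───┘ ┌─┘ │ ┌───┴─╴ │ ╵ │
│↳ ↓│ │     │↱ ↑│↓│    ↱ ↑│↳ ↑│
├─╴ │ ╵ ┌───┘ ┌─┤ └───┐ ╶─┼─┐ │
│↓ ↲│   │↱ → ↑│ │↳ → ↓│↑ ↰│ │ │
│ ╶─┴─┐ │ ┌───┤ └───┐ └─╴ │ │ │
│↳ → ↓│ │↑│   │     │↳ → ↑│ │ │
├───╴ └─┘ │ ╶─┘ ╶─┐ └─────┘ ╵ │
│    ↳ → ↑│       │           │
└─────────┴───────┴───────────┘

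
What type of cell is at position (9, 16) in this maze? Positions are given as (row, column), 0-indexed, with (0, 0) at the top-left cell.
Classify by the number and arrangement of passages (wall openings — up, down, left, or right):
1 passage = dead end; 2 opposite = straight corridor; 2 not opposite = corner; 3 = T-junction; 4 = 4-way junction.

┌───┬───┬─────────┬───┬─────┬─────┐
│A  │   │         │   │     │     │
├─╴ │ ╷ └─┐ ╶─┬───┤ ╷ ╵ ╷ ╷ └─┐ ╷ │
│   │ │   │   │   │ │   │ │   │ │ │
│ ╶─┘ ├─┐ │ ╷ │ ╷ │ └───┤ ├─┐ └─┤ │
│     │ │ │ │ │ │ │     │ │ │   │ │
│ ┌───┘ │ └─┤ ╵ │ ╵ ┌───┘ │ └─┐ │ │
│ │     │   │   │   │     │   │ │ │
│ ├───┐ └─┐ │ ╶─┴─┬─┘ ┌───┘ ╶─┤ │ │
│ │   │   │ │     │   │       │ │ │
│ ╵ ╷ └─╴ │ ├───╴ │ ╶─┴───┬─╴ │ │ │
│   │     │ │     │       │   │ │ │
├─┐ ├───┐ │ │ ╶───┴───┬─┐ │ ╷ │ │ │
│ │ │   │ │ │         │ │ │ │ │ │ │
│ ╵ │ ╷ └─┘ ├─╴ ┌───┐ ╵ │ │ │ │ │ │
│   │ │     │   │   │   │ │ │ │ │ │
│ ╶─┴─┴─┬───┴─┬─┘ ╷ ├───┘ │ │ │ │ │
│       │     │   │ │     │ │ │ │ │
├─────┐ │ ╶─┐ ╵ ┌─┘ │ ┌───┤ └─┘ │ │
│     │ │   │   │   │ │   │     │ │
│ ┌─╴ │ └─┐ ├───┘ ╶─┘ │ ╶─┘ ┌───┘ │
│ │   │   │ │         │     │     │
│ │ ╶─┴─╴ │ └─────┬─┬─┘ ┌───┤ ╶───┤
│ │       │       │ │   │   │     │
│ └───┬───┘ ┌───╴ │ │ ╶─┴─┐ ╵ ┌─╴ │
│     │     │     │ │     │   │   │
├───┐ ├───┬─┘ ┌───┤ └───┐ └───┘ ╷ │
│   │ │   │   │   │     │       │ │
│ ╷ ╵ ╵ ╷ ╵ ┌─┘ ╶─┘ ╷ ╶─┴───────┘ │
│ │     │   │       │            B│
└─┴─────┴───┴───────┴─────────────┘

Checking cell at (9, 16):
Number of passages: 2
Cell type: straight corridor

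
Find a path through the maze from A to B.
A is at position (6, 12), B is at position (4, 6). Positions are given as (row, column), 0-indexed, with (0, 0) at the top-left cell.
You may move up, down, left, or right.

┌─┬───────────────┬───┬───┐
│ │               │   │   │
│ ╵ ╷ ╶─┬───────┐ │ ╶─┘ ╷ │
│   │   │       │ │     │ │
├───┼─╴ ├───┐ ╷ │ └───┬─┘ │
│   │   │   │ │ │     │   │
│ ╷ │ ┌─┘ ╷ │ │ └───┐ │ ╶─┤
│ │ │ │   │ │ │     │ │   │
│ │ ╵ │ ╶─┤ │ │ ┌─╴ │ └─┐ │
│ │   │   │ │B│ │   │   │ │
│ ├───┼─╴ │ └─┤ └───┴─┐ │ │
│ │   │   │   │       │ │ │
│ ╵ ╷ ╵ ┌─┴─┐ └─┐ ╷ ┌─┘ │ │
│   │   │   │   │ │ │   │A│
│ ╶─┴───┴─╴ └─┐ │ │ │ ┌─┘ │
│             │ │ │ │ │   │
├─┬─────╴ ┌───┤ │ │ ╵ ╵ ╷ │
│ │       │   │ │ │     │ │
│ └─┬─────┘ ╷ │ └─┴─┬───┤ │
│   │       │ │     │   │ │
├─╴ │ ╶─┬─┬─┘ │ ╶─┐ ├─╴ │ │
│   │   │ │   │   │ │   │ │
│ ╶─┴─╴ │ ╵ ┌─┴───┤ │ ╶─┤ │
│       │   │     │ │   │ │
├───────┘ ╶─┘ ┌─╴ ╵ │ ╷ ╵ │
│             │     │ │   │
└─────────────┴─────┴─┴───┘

Finding the shortest path from (6, 12) to (4, 6):
Path length: 18 steps
Directions: down → left → down → left → left → up → up → up → left → left → up → up → up → up → left → down → down → down

Solution:

┌─┬───────────────┬───┬───┐
│ │               │   │   │
│ ╵ ╷ ╶─┬───────┐ │ ╶─┘ ╷ │
│   │   │    ↓ ↰│ │     │ │
├───┼─╴ ├───┐ ╷ │ └───┬─┘ │
│   │   │   │↓│↑│     │   │
│ ╷ │ ┌─┘ ╷ │ │ └───┐ │ ╶─┤
│ │ │ │   │ │↓│↑    │ │   │
│ │ ╵ │ ╶─┤ │ │ ┌─╴ │ └─┐ │
│ │   │   │ │B│↑│   │   │ │
│ ├───┼─╴ │ └─┤ └───┴─┐ │ │
│ │   │   │   │↑ ← ↰  │ │ │
│ ╵ ╷ ╵ ┌─┴─┐ └─┐ ╷ ┌─┘ │ │
│   │   │   │   │ │↑│   │A│
│ ╶─┴───┴─╴ └─┐ │ │ │ ┌─┘ │
│             │ │ │↑│ │↓ ↲│
├─┬─────╴ ┌───┤ │ │ ╵ ╵ ╷ │
│ │       │   │ │ │↑ ← ↲│ │
│ └─┬─────┘ ╷ │ └─┴─┬───┤ │
│   │       │ │     │   │ │
├─╴ │ ╶─┬─┬─┘ │ ╶─┐ ├─╴ │ │
│   │   │ │   │   │ │   │ │
│ ╶─┴─╴ │ ╵ ┌─┴───┤ │ ╶─┤ │
│       │   │     │ │   │ │
├───────┘ ╶─┘ ┌─╴ ╵ │ ╷ ╵ │
│             │     │ │   │
└─────────────┴─────┴─┴───┘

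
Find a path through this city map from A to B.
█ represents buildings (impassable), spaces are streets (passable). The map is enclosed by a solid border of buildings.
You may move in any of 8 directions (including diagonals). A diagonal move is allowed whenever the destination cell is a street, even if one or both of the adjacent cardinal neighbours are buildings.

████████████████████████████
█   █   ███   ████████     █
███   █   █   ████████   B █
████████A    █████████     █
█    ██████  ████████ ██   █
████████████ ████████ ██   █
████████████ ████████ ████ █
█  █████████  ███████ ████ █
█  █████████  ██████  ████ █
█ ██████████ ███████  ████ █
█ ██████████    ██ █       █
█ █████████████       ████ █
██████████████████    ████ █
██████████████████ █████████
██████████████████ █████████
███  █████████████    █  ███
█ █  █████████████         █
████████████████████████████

Finding the shortest path from A to B:
Movement: 8-directional
Path length: 26 steps
Directions: right → right → down-right → down-right → down → down → down → down → down-right → right → right → down-right → right → right → right → up-right → up → up → up-right → up → up → up → up-right → right → right → up-right

Solution:

████████████████████████████
█   █   ███   ████████     █
███   █   █   ████████   B █
████████A→↘  █████████→→↗  █
█    ██████↘ ████████↗██   █
████████████↓████████↑██   █
████████████↓████████↑████ █
█  █████████↓ ███████↑████ █
█  █████████↓ ██████↗ ████ █
█ ██████████↘███████↑ ████ █
█ ██████████ →→↘██ █↑      █
█ █████████████ →→→↗  ████ █
██████████████████    ████ █
██████████████████ █████████
██████████████████ █████████
███  █████████████    █  ███
█ █  █████████████         █
████████████████████████████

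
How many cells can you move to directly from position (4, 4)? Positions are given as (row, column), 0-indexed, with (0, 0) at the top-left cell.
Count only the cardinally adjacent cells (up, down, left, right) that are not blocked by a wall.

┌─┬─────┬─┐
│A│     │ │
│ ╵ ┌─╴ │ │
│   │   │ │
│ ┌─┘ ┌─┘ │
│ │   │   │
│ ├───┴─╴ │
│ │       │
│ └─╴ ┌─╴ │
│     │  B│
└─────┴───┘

Checking passable neighbors of (4, 4):
Neighbors: (3, 4), (4, 3)
Count: 2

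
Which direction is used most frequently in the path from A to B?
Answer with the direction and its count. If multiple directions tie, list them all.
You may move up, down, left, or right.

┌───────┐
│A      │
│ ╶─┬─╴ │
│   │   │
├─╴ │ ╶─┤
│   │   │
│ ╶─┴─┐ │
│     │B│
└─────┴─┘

Directions: right, right, right, down, left, down, right, down
Counts: {'right': 4, 'down': 3, 'left': 1}
Most common: right (4 times)

Solution:

┌───────┐
│A → → ↓│
│ ╶─┬─╴ │
│   │↓ ↲│
├─╴ │ ╶─┤
│   │↳ ↓│
│ ╶─┴─┐ │
│     │B│
└─────┴─┘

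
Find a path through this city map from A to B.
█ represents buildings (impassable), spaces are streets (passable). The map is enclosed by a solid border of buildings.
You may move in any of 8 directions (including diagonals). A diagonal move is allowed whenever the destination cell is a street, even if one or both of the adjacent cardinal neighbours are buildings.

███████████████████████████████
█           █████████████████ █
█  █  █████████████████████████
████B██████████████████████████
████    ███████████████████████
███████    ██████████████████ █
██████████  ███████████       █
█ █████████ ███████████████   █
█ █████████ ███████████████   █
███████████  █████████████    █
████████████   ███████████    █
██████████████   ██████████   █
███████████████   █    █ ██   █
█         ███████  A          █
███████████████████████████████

Finding the shortest path from A to B:
Movement: 8-directional
Path length: 16 steps
Directions: left → left → up-left → left → up-left → up-left → up-left → up-left → up → up-left → up-left → left → left → up-left → left → up-left

Solution:

███████████████████████████████
█           █████████████████ █
█  █  █████████████████████████
████B██████████████████████████
████ ↖← ███████████████████████
███████↖←← ██████████████████ █
██████████↖ ███████████       █
█ █████████↖███████████████   █
█ █████████↑███████████████   █
███████████ ↖█████████████    █
████████████ ↖ ███████████    █
██████████████↖  ██████████   █
███████████████↖← █    █ ██   █
█         ███████↖←A          █
███████████████████████████████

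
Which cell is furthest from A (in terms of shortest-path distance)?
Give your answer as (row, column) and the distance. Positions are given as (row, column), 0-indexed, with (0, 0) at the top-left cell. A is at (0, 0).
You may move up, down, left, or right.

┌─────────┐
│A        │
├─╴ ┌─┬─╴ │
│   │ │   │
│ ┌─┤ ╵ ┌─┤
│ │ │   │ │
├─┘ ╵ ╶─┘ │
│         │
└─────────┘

Computing BFS distances from A to all cells:
Furthest cell: (2, 4)
Distance: 12 steps

Path from A to the furthest cell:

┌─────────┐
│A → → → ↓│
├─╴ ┌─┬─╴ │
│   │ │↓ ↲│
│ ┌─┤ ╵ ┌─┤
│ │ │↓ ↲│B│
├─┘ ╵ ╶─┘ │
│    ↳ → ↑│
└─────────┘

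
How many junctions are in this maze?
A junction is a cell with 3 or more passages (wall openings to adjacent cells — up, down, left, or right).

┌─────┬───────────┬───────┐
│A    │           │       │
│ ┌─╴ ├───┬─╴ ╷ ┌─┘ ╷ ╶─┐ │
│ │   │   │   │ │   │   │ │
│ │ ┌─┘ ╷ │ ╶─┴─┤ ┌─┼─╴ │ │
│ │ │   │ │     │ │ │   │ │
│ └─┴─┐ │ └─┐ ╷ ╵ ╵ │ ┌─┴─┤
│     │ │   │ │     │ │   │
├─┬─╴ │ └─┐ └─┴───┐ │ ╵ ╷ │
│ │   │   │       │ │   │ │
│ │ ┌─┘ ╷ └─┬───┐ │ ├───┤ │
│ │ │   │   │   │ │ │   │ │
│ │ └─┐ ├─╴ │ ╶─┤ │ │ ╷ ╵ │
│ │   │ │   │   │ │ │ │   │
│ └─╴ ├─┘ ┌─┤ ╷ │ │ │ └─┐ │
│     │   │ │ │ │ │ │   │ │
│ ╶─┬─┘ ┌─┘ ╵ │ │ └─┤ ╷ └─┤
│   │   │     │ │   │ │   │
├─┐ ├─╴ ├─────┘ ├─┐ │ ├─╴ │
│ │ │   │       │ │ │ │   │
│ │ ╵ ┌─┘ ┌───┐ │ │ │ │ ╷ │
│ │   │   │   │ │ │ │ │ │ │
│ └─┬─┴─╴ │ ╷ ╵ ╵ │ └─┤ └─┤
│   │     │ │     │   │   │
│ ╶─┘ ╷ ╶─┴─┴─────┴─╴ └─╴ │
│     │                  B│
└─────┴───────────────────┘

Checking each cell for number of passages:

Junctions found (3+ passages):
  (0, 6): 3 passages
  (0, 7): 3 passages
  (0, 10): 3 passages
  (2, 3): 3 passages
  (2, 6): 3 passages
  (3, 8): 3 passages
  (3, 9): 3 passages
  (4, 3): 3 passages
  (5, 3): 3 passages
  (6, 6): 3 passages
  (6, 12): 3 passages
  (7, 0): 3 passages
  (7, 10): 3 passages
  (8, 3): 3 passages
  (8, 5): 3 passages
  (9, 7): 3 passages
  (9, 12): 3 passages
  (10, 4): 3 passages
  (11, 0): 3 passages
  (11, 3): 3 passages
  (11, 7): 3 passages
  (12, 10): 3 passages
Total junctions: 22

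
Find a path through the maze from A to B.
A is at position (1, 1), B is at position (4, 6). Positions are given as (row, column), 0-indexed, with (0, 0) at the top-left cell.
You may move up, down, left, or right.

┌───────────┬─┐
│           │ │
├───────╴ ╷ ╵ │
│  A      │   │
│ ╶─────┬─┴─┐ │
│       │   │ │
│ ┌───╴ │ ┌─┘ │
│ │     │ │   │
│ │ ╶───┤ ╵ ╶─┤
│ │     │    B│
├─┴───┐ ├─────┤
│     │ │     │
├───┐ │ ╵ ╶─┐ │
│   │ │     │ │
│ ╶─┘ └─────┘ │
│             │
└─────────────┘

Finding the shortest path from (1, 1) to (4, 6):
Path length: 12 steps
Directions: right → right → right → up → right → down → right → down → down → left → down → right

Solution:

┌───────────┬─┐
│        ↱ ↓│ │
├───────╴ ╷ ╵ │
│  A → → ↑│↳ ↓│
│ ╶─────┬─┴─┐ │
│       │   │↓│
│ ┌───╴ │ ┌─┘ │
│ │     │ │↓ ↲│
│ │ ╶───┤ ╵ ╶─┤
│ │     │  ↳ B│
├─┴───┐ ├─────┤
│     │ │     │
├───┐ │ ╵ ╶─┐ │
│   │ │     │ │
│ ╶─┘ └─────┘ │
│             │
└─────────────┘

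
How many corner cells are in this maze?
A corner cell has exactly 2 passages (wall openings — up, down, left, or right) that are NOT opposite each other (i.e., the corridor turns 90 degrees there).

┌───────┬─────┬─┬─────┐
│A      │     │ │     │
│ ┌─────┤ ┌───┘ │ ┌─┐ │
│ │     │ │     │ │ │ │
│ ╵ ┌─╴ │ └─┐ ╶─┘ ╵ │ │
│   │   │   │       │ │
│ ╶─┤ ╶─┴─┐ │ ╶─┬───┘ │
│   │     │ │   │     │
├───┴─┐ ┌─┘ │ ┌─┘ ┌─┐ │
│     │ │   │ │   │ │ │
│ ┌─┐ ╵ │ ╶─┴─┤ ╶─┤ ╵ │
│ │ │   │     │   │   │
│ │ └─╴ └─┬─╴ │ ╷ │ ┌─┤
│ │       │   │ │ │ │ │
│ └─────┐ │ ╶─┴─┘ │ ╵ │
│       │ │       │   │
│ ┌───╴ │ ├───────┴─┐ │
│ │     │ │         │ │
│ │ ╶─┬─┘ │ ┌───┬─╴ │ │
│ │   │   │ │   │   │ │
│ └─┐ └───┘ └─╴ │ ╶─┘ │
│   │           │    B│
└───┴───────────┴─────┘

Counting corner cells (2 non-opposite passages):
Total corners: 50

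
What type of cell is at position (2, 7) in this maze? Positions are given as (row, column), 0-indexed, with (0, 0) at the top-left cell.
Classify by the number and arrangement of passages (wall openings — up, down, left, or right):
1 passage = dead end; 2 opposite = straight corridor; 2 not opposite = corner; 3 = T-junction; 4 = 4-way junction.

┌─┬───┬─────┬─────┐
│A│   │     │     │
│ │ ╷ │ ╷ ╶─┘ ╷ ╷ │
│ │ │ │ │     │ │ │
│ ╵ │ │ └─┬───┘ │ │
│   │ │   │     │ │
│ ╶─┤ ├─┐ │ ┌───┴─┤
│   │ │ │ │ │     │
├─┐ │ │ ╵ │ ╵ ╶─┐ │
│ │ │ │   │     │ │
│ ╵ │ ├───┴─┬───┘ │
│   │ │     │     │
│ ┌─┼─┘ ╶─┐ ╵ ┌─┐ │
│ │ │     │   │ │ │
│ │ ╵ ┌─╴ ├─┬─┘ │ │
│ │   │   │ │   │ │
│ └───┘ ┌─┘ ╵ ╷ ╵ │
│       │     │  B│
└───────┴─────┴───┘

Checking cell at (2, 7):
Number of passages: 2
Cell type: corner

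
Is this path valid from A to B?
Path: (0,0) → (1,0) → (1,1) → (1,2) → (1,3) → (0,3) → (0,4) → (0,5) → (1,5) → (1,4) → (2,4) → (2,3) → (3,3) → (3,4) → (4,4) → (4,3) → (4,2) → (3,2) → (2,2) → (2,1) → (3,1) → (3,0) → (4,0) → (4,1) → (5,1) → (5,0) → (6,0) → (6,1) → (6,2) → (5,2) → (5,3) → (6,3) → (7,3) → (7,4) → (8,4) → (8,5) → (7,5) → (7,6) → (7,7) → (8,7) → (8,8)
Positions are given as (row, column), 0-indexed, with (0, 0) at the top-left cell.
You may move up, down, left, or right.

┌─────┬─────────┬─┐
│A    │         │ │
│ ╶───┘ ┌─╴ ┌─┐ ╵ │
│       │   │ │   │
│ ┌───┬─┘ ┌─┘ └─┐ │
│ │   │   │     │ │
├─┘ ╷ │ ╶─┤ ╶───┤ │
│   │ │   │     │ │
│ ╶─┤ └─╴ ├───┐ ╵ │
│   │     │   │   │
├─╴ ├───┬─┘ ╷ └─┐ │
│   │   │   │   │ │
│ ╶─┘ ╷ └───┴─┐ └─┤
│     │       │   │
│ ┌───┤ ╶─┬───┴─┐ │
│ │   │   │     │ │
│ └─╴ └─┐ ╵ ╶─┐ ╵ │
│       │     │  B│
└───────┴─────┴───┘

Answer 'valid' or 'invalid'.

Checking path validity:
Result: All consecutive moves are passable.

valid

Correct solution:

┌─────┬─────────┬─┐
│A    │↱ → ↓    │ │
│ ╶───┘ ┌─╴ ┌─┐ ╵ │
│↳ → → ↑│↓ ↲│ │   │
│ ┌───┬─┘ ┌─┘ └─┐ │
│ │↓ ↰│↓ ↲│     │ │
├─┘ ╷ │ ╶─┤ ╶───┤ │
│↓ ↲│↑│↳ ↓│     │ │
│ ╶─┤ └─╴ ├───┐ ╵ │
│↳ ↓│↑ ← ↲│   │   │
├─╴ ├───┬─┘ ╷ └─┐ │
│↓ ↲│↱ ↓│   │   │ │
│ ╶─┘ ╷ └───┴─┐ └─┤
│↳ → ↑│↓      │   │
│ ┌───┤ ╶─┬───┴─┐ │
│ │   │↳ ↓│↱ → ↓│ │
│ └─╴ └─┐ ╵ ╶─┐ ╵ │
│       │↳ ↑  │↳ B│
└───────┴─────┴───┘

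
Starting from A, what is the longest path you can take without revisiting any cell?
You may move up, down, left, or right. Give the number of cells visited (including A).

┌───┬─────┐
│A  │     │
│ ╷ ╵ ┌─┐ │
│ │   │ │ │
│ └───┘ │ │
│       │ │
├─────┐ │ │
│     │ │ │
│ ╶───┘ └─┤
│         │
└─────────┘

Finding longest simple path using DFS:
Start: (0, 0)
Longest path visits 14 cells
Path: A → down → down → right → right → right → down → down → left → left → left → up → right → right

Solution:

┌───┬─────┐
│A  │     │
│ ╷ ╵ ┌─┐ │
│↓│   │ │ │
│ └───┘ │ │
│↳ → → ↓│ │
├─────┐ │ │
│↱ → B│↓│ │
│ ╶───┘ └─┤
│↑ ← ← ↲  │
└─────────┘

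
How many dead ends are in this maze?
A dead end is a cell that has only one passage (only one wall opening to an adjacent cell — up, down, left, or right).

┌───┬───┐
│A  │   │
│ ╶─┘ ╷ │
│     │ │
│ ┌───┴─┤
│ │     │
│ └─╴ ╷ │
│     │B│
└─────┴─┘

Checking each cell for number of passages:

Dead ends found at positions:
  (0, 1)
  (1, 3)
  (2, 1)
  (3, 3)
Total dead ends: 4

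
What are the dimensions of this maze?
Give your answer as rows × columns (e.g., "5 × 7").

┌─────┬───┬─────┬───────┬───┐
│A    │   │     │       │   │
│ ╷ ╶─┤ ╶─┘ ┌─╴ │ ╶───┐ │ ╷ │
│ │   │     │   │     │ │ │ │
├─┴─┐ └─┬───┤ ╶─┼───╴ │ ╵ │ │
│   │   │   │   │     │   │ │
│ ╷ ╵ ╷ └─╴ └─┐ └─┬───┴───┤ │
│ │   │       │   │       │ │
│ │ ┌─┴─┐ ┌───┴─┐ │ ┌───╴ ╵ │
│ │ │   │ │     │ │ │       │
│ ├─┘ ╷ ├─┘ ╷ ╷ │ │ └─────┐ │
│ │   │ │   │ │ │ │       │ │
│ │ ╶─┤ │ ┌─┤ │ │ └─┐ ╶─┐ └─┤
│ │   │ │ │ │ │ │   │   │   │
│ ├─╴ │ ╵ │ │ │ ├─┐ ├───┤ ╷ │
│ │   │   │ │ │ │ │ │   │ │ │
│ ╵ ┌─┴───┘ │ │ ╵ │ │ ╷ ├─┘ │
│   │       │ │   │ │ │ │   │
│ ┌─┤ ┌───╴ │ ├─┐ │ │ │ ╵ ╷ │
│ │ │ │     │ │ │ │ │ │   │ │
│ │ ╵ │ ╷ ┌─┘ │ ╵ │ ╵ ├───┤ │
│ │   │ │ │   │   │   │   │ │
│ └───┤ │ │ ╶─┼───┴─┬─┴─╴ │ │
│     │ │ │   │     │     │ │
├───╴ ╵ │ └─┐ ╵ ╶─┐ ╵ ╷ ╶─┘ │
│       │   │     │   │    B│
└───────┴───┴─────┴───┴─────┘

Counting the maze dimensions:
Rows (vertical): 13
Columns (horizontal): 14
Dimensions: 13 × 14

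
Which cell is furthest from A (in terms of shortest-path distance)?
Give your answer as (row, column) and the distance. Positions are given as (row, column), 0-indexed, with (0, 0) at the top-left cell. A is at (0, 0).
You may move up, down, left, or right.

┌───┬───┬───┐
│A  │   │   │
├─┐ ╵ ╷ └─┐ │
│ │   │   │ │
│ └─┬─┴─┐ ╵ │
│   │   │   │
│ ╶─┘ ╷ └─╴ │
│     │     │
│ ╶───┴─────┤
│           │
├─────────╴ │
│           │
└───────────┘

Computing BFS distances from A to all cells:
Furthest cell: (5, 0)
Distance: 29 steps

Path from A to the furthest cell:

┌───┬───┬───┐
│A ↓│↱ ↓│   │
├─┐ ╵ ╷ └─┐ │
│ │↳ ↑│↳ ↓│ │
│ └─┬─┴─┐ ╵ │
│   │↓ ↰│↳ ↓│
│ ╶─┘ ╷ └─╴ │
│↓ ← ↲│↑ ← ↲│
│ ╶───┴─────┤
│↳ → → → → ↓│
├─────────╴ │
│B ← ← ← ← ↲│
└───────────┘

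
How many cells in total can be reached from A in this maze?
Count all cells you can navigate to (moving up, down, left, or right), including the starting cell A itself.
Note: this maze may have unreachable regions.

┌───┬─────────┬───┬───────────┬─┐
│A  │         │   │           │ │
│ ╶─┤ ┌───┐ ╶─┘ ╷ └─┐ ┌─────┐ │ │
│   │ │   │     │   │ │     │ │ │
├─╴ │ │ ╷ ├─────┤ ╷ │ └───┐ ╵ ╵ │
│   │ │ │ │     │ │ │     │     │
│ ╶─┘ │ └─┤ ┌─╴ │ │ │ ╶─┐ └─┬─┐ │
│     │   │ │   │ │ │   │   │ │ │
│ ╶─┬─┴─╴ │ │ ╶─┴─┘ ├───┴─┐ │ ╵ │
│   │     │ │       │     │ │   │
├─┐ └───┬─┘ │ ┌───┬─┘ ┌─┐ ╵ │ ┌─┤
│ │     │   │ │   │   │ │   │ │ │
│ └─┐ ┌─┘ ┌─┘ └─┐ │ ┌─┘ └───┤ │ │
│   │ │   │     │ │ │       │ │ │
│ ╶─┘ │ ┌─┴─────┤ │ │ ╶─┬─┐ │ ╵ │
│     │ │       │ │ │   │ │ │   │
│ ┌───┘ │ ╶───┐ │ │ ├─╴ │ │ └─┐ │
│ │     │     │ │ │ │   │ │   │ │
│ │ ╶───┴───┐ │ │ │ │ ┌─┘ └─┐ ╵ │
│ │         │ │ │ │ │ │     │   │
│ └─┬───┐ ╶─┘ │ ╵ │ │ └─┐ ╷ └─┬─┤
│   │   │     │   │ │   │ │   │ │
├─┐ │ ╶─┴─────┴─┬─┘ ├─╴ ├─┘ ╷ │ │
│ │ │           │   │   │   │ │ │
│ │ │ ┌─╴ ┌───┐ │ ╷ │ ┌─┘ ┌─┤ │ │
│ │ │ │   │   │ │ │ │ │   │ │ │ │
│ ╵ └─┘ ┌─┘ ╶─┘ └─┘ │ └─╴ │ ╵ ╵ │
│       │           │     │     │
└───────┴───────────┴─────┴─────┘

Using BFS/flood-fill to find all reachable cells from A:
Maze size: 14 × 16 = 224 total cells
9 cell(s) are walled off and cannot be reached from A.
Reachable cells: 215

Reachable region (· marks reachable cells):

┌───┬─────────┬───┬───────────┬─┐
│A ·│· · · · ·│· ·│· · · · · ·│·│
│ ╶─┤ ┌───┐ ╶─┘ ╷ └─┐ ┌─────┐ │ │
│· ·│·│   │· · ·│· ·│·│· · ·│·│·│
├─╴ │ │ ╷ ├─────┤ ╷ │ └───┐ ╵ ╵ │
│· ·│·│ │ │· · ·│·│·│· · ·│· · ·│
│ ╶─┘ │ └─┤ ┌─╴ │ │ │ ╶─┐ └─┬─┐ │
│· · ·│   │·│· ·│·│·│· ·│· ·│·│·│
│ ╶─┬─┴─╴ │ │ ╶─┴─┘ ├───┴─┐ │ ╵ │
│· ·│     │·│· · · ·│· · ·│·│· ·│
├─┐ └───┬─┘ │ ┌───┬─┘ ┌─┐ ╵ │ ┌─┤
│·│· · ·│· ·│·│· ·│· ·│·│· ·│·│·│
│ └─┐ ┌─┘ ┌─┘ └─┐ │ ┌─┘ └───┤ │ │
│· ·│·│· ·│· · ·│·│·│· · · ·│·│·│
│ ╶─┘ │ ┌─┴─────┤ │ │ ╶─┬─┐ │ ╵ │
│· · ·│·│· · · ·│·│·│· ·│·│·│· ·│
│ ┌───┘ │ ╶───┐ │ │ ├─╴ │ │ └─┐ │
│·│· · ·│· · ·│·│·│·│· ·│·│· ·│·│
│ │ ╶───┴───┐ │ │ │ │ ┌─┘ └─┐ ╵ │
│·│· · · · ·│·│·│·│·│·│· · ·│· ·│
│ └─┬───┐ ╶─┘ │ ╵ │ │ └─┐ ╷ └─┬─┤
│· ·│· ·│· · ·│· ·│·│· ·│·│· ·│·│
├─┐ │ ╶─┴─────┴─┬─┘ ├─╴ ├─┘ ╷ │ │
│·│·│· · · · · ·│· ·│· ·│· ·│·│·│
│ │ │ ┌─╴ ┌───┐ │ ╷ │ ┌─┘ ┌─┤ │ │
│·│·│·│· ·│· ·│·│·│·│·│· ·│·│·│·│
│ ╵ └─┘ ┌─┘ ╶─┘ └─┘ │ └─╴ │ ╵ ╵ │
│· · · ·│· · · · · ·│· · ·│· · ·│
└───────┴───────────┴─────┴─────┘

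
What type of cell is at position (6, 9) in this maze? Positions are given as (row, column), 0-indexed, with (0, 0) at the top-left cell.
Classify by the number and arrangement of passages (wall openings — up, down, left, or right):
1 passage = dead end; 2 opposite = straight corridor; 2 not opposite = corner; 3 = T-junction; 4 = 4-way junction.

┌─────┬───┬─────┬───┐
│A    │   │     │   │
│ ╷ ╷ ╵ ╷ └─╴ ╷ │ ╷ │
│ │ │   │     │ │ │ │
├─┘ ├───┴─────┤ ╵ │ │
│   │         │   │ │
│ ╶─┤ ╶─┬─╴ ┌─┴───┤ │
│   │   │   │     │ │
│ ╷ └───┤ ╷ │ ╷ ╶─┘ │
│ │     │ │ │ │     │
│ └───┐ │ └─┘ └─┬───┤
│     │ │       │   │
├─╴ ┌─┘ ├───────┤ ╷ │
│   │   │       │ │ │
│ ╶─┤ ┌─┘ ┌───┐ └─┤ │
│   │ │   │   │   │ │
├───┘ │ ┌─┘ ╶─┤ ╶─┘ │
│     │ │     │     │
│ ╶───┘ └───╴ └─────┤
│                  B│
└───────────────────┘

Checking cell at (6, 9):
Number of passages: 2
Cell type: straight corridor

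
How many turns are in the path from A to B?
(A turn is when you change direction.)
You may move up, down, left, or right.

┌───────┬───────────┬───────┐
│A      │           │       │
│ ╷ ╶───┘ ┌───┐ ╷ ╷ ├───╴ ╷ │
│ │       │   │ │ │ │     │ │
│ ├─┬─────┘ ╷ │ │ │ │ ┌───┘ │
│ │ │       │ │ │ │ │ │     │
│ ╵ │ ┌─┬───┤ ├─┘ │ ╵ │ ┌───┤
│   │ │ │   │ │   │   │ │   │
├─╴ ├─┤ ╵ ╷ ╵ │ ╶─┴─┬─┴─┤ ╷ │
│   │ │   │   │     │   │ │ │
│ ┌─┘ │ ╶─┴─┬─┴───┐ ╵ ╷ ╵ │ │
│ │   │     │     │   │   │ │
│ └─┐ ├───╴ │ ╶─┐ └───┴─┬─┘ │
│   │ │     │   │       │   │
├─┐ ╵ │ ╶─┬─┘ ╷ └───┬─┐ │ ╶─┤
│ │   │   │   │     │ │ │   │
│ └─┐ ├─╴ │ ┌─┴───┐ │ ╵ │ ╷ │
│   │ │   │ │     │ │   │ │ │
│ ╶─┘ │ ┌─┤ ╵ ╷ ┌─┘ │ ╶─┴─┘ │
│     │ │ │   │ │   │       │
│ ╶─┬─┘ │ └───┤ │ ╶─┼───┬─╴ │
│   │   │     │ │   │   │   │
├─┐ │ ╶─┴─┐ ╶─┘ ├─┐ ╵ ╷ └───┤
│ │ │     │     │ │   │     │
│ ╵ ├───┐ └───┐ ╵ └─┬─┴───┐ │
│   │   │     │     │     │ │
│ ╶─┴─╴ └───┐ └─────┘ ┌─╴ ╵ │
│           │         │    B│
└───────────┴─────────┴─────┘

Directions: right, down, right, right, right, up, right, right, right, right, down, down, down, left, down, right, right, down, right, up, right, down, right, up, up, right, down, down, down, left, down, right, down, down, left, left, left, up, right, up, up, left, left, left, up, left, left, down, right, down, right, right, down, down, left, down, right, down, right, up, right, down, right, right, down, down
Number of turns: 43

Solution:

┌───────┬───────────┬───────┐
│A ↓    │↱ → → → ↓  │       │
│ ╷ ╶───┘ ┌───┐ ╷ ╷ ├───╴ ╷ │
│ │↳ → → ↑│   │ │↓│ │     │ │
│ ├─┬─────┘ ╷ │ │ │ │ ┌───┘ │
│ │ │       │ │ │↓│ │ │     │
│ ╵ │ ┌─┬───┤ ├─┘ │ ╵ │ ┌───┤
│   │ │ │   │ │↓ ↲│   │ │↱ ↓│
├─╴ ├─┤ ╵ ╷ ╵ │ ╶─┴─┬─┴─┤ ╷ │
│   │ │   │   │↳ → ↓│↱ ↓│↑│↓│
│ ┌─┘ │ ╶─┴─┬─┴───┐ ╵ ╷ ╵ │ │
│ │   │     │↓ ← ↰│↳ ↑│↳ ↑│↓│
│ └─┐ ├───╴ │ ╶─┐ └───┴─┬─┘ │
│   │ │     │↳ ↓│↑ ← ← ↰│↓ ↲│
├─┐ ╵ │ ╶─┬─┘ ╷ └───┬─┐ │ ╶─┤
│ │   │   │   │↳ → ↓│ │↑│↳ ↓│
│ └─┐ ├─╴ │ ┌─┴───┐ │ ╵ │ ╷ │
│   │ │   │ │     │↓│↱ ↑│ │↓│
│ ╶─┘ │ ┌─┤ ╵ ╷ ┌─┘ │ ╶─┴─┘ │
│     │ │ │   │ │↓ ↲│↑ ← ← ↲│
│ ╶─┬─┘ │ └───┤ │ ╶─┼───┬─╴ │
│   │   │     │ │↳ ↓│↱ ↓│   │
├─┐ │ ╶─┴─┐ ╶─┘ ├─┐ ╵ ╷ └───┤
│ │ │     │     │ │↳ ↑│↳ → ↓│
│ ╵ ├───┐ └───┐ ╵ └─┬─┴───┐ │
│   │   │     │     │     │↓│
│ ╶─┴─╴ └───┐ └─────┘ ┌─╴ ╵ │
│           │         │    B│
└───────────┴─────────┴─────┘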